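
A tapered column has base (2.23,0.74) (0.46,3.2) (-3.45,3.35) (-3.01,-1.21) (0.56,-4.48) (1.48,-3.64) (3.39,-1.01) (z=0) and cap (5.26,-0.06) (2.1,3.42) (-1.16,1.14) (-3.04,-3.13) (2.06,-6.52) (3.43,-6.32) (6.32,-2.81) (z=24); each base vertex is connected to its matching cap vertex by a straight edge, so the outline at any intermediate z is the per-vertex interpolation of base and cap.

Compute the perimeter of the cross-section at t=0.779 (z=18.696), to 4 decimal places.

Cross-section at t=0.779: each vertex is (1-t)·p0[i] + t·p1[i].
  v1: (1-0.779)·(2.23,0.74) + 0.779·(5.26,-0.06) = (4.5904,0.1168)
  v2: (1-0.779)·(0.46,3.2) + 0.779·(2.1,3.42) = (1.7376,3.3714)
  v3: (1-0.779)·(-3.45,3.35) + 0.779·(-1.16,1.14) = (-1.6661,1.6284)
  v4: (1-0.779)·(-3.01,-1.21) + 0.779·(-3.04,-3.13) = (-3.0334,-2.7057)
  v5: (1-0.779)·(0.56,-4.48) + 0.779·(2.06,-6.52) = (1.7285,-6.0692)
  v6: (1-0.779)·(1.48,-3.64) + 0.779·(3.43,-6.32) = (2.9991,-5.7277)
  v7: (1-0.779)·(3.39,-1.01) + 0.779·(6.32,-2.81) = (5.6725,-2.4122)
Perimeter = Σ |v_{i+1} − v_i|:
  edge 1→2: √(-2.8528² + 3.2546²) = 4.3279 (running 4.3279)
  edge 2→3: √(-3.4037² + -1.7430²) = 3.8240 (running 8.1519)
  edge 3→4: √(-1.3673² + -4.3341²) = 4.5446 (running 12.6965)
  edge 4→5: √(4.7619² + -3.3635²) = 5.8300 (running 18.5265)
  edge 5→6: √(1.2706² + 0.3414²) = 1.3156 (running 19.8421)
  edge 6→7: √(2.6734² + 3.3155²) = 4.2591 (running 24.1012)
  edge 7→1: √(-1.0821² + 2.5290²) = 2.7508 (running 26.8520)
Perimeter = 26.8520

Perimeter at t=0.779: 26.8520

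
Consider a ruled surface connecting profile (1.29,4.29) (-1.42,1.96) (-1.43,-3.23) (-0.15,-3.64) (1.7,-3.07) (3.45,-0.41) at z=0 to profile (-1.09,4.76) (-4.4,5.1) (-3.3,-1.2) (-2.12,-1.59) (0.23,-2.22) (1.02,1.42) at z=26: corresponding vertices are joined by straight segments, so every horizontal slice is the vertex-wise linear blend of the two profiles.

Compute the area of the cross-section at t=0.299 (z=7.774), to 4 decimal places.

Cross-section at t=0.299: each vertex is (1-t)·p0[i] + t·p1[i].
  v1: (1-0.299)·(1.29,4.29) + 0.299·(-1.09,4.76) = (0.5784,4.4305)
  v2: (1-0.299)·(-1.42,1.96) + 0.299·(-4.4,5.1) = (-2.3110,2.8989)
  v3: (1-0.299)·(-1.43,-3.23) + 0.299·(-3.3,-1.2) = (-1.9891,-2.6230)
  v4: (1-0.299)·(-0.15,-3.64) + 0.299·(-2.12,-1.59) = (-0.7390,-3.0271)
  v5: (1-0.299)·(1.7,-3.07) + 0.299·(0.23,-2.22) = (1.2605,-2.8159)
  v6: (1-0.299)·(3.45,-0.41) + 0.299·(1.02,1.42) = (2.7234,0.1372)
Shoelace sum Σ(x_i·y_{i+1} − x_{i+1}·y_i):
  i=1: 0.5784·2.8989 − -2.3110·4.4305 = +11.9157 (running +11.9157)
  i=2: -2.3110·-2.6230 − -1.9891·2.8989 = +11.8281 (running +23.7438)
  i=3: -1.9891·-3.0271 − -0.7390·-2.6230 = +4.0827 (running +27.8265)
  i=4: -0.7390·-2.8159 − 1.2605·-3.0271 = +5.8965 (running +33.7230)
  i=5: 1.2605·0.1372 − 2.7234·-2.8159 = +7.8417 (running +41.5646)
  i=6: 2.7234·4.4305 − 0.5784·0.1372 = +11.9869 (running +53.5515)
Area = |Σ|/2 = |53.5515|/2 = 26.7758

Area at t=0.299: 26.7758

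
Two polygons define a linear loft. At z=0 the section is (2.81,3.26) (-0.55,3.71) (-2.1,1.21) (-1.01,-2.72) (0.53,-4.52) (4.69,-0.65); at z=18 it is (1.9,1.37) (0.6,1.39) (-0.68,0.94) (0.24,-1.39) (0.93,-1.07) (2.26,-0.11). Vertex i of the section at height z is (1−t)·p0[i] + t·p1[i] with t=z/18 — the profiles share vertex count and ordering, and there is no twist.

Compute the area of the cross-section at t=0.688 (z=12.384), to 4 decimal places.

Cross-section at t=0.688: each vertex is (1-t)·p0[i] + t·p1[i].
  v1: (1-0.688)·(2.81,3.26) + 0.688·(1.9,1.37) = (2.1839,1.9597)
  v2: (1-0.688)·(-0.55,3.71) + 0.688·(0.6,1.39) = (0.2412,2.1138)
  v3: (1-0.688)·(-2.1,1.21) + 0.688·(-0.68,0.94) = (-1.1230,1.0242)
  v4: (1-0.688)·(-1.01,-2.72) + 0.688·(0.24,-1.39) = (-0.1500,-1.8050)
  v5: (1-0.688)·(0.53,-4.52) + 0.688·(0.93,-1.07) = (0.8052,-2.1464)
  v6: (1-0.688)·(4.69,-0.65) + 0.688·(2.26,-0.11) = (3.0182,-0.2785)
Shoelace sum Σ(x_i·y_{i+1} − x_{i+1}·y_i):
  i=1: 2.1839·2.1138 − 0.2412·1.9597 = +4.1438 (running +4.1438)
  i=2: 0.2412·1.0242 − -1.1230·2.1138 = +2.6210 (running +6.7648)
  i=3: -1.1230·-1.8050 − -0.1500·1.0242 = +2.1807 (running +8.9454)
  i=4: -0.1500·-2.1464 − 0.8052·-1.8050 = +1.7753 (running +10.7207)
  i=5: 0.8052·-0.2785 − 3.0182·-2.1464 = +6.2539 (running +16.9747)
  i=6: 3.0182·1.9597 − 2.1839·-0.2785 = +6.5228 (running +23.4975)
Area = |Σ|/2 = |23.4975|/2 = 11.7488

Area at t=0.688: 11.7488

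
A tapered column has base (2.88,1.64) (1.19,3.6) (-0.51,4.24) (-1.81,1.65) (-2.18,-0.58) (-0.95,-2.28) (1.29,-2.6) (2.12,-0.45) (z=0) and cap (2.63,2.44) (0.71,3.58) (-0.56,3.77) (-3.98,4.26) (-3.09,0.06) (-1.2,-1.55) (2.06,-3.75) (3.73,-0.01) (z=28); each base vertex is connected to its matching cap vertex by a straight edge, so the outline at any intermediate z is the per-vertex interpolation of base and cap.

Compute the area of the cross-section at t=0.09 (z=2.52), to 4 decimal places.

Cross-section at t=0.09: each vertex is (1-t)·p0[i] + t·p1[i].
  v1: (1-0.09)·(2.88,1.64) + 0.09·(2.63,2.44) = (2.8575,1.7120)
  v2: (1-0.09)·(1.19,3.6) + 0.09·(0.71,3.58) = (1.1468,3.5982)
  v3: (1-0.09)·(-0.51,4.24) + 0.09·(-0.56,3.77) = (-0.5145,4.1977)
  v4: (1-0.09)·(-1.81,1.65) + 0.09·(-3.98,4.26) = (-2.0053,1.8849)
  v5: (1-0.09)·(-2.18,-0.58) + 0.09·(-3.09,0.06) = (-2.2619,-0.5224)
  v6: (1-0.09)·(-0.95,-2.28) + 0.09·(-1.2,-1.55) = (-0.9725,-2.2143)
  v7: (1-0.09)·(1.29,-2.6) + 0.09·(2.06,-3.75) = (1.3593,-2.7035)
  v8: (1-0.09)·(2.12,-0.45) + 0.09·(3.73,-0.01) = (2.2649,-0.4104)
Shoelace sum Σ(x_i·y_{i+1} − x_{i+1}·y_i):
  i=1: 2.8575·3.5982 − 1.1468·1.7120 = +8.3185 (running +8.3185)
  i=2: 1.1468·4.1977 − -0.5145·3.5982 = +6.6652 (running +14.9837)
  i=3: -0.5145·1.8849 − -2.0053·4.1977 = +7.4479 (running +22.4316)
  i=4: -2.0053·-0.5224 − -2.2619·1.8849 = +5.3110 (running +27.7426)
  i=5: -2.2619·-2.2143 − -0.9725·-0.5224 = +4.5005 (running +32.2431)
  i=6: -0.9725·-2.7035 − 1.3593·-2.2143 = +5.6391 (running +37.8822)
  i=7: 1.3593·-0.4104 − 2.2649·-2.7035 = +5.5653 (running +43.4475)
  i=8: 2.2649·1.7120 − 2.8575·-0.4104 = +5.0502 (running +48.4977)
Area = |Σ|/2 = |48.4977|/2 = 24.2488

Area at t=0.09: 24.2488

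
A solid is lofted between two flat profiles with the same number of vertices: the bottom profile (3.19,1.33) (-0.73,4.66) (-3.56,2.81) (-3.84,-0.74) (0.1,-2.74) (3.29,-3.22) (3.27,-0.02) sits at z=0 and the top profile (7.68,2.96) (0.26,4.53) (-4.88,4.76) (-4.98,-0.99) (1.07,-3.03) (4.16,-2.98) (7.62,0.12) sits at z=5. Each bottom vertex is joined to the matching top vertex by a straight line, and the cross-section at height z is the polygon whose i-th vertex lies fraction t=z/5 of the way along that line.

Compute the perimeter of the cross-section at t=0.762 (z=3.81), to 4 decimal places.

Cross-section at t=0.762: each vertex is (1-t)·p0[i] + t·p1[i].
  v1: (1-0.762)·(3.19,1.33) + 0.762·(7.68,2.96) = (6.6114,2.5721)
  v2: (1-0.762)·(-0.73,4.66) + 0.762·(0.26,4.53) = (0.0244,4.5609)
  v3: (1-0.762)·(-3.56,2.81) + 0.762·(-4.88,4.76) = (-4.5658,4.2959)
  v4: (1-0.762)·(-3.84,-0.74) + 0.762·(-4.98,-0.99) = (-4.7087,-0.9305)
  v5: (1-0.762)·(0.1,-2.74) + 0.762·(1.07,-3.03) = (0.8391,-2.9610)
  v6: (1-0.762)·(3.29,-3.22) + 0.762·(4.16,-2.98) = (3.9529,-3.0371)
  v7: (1-0.762)·(3.27,-0.02) + 0.762·(7.62,0.12) = (6.5847,0.0867)
Perimeter = Σ |v_{i+1} − v_i|:
  edge 1→2: √(-6.5870² + 1.9889²) = 6.8807 (running 6.8807)
  edge 2→3: √(-4.5902² + -0.2650²) = 4.5979 (running 11.4786)
  edge 3→4: √(-0.1428² + -5.2264²) = 5.2284 (running 16.7069)
  edge 4→5: √(5.5478² + -2.0305²) = 5.9077 (running 22.6147)
  edge 5→6: √(3.1138² + -0.0761²) = 3.1147 (running 25.7294)
  edge 6→7: √(2.6318² + 3.1238²) = 4.0846 (running 29.8140)
  edge 7→1: √(0.0267² + 2.4854²) = 2.4855 (running 32.2995)
Perimeter = 32.2995

Perimeter at t=0.762: 32.2995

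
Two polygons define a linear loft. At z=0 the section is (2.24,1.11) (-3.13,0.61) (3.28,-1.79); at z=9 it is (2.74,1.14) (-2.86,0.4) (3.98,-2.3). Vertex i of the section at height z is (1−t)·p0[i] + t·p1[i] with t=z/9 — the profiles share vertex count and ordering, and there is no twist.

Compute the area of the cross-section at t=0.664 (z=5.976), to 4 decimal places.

Cross-section at t=0.664: each vertex is (1-t)·p0[i] + t·p1[i].
  v1: (1-0.664)·(2.24,1.11) + 0.664·(2.74,1.14) = (2.5720,1.1299)
  v2: (1-0.664)·(-3.13,0.61) + 0.664·(-2.86,0.4) = (-2.9507,0.4706)
  v3: (1-0.664)·(3.28,-1.79) + 0.664·(3.98,-2.3) = (3.7448,-2.1286)
Shoelace sum Σ(x_i·y_{i+1} − x_{i+1}·y_i):
  i=1: 2.5720·0.4706 − -2.9507·1.1299 = +4.5444 (running +4.5444)
  i=2: -2.9507·-2.1286 − 3.7448·0.4706 = +4.5189 (running +9.0632)
  i=3: 3.7448·1.1299 − 2.5720·-2.1286 = +9.7062 (running +18.7694)
Area = |Σ|/2 = |18.7694|/2 = 9.3847

Area at t=0.664: 9.3847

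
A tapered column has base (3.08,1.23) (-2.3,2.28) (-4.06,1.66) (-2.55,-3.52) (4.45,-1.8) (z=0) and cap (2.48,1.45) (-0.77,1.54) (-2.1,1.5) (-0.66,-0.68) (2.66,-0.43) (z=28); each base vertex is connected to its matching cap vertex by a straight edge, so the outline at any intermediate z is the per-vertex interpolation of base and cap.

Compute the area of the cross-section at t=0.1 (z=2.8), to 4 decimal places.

Cross-section at t=0.1: each vertex is (1-t)·p0[i] + t·p1[i].
  v1: (1-0.1)·(3.08,1.23) + 0.1·(2.48,1.45) = (3.0200,1.2520)
  v2: (1-0.1)·(-2.3,2.28) + 0.1·(-0.77,1.54) = (-2.1470,2.2060)
  v3: (1-0.1)·(-4.06,1.66) + 0.1·(-2.1,1.5) = (-3.8640,1.6440)
  v4: (1-0.1)·(-2.55,-3.52) + 0.1·(-0.66,-0.68) = (-2.3610,-3.2360)
  v5: (1-0.1)·(4.45,-1.8) + 0.1·(2.66,-0.43) = (4.2710,-1.6630)
Shoelace sum Σ(x_i·y_{i+1} − x_{i+1}·y_i):
  i=1: 3.0200·2.2060 − -2.1470·1.2520 = +9.3502 (running +9.3502)
  i=2: -2.1470·1.6440 − -3.8640·2.2060 = +4.9943 (running +14.3445)
  i=3: -3.8640·-3.2360 − -2.3610·1.6440 = +16.3854 (running +30.7299)
  i=4: -2.3610·-1.6630 − 4.2710·-3.2360 = +17.7473 (running +48.4772)
  i=5: 4.2710·1.2520 − 3.0200·-1.6630 = +10.3696 (running +58.8467)
Area = |Σ|/2 = |58.8467|/2 = 29.4234

Area at t=0.1: 29.4234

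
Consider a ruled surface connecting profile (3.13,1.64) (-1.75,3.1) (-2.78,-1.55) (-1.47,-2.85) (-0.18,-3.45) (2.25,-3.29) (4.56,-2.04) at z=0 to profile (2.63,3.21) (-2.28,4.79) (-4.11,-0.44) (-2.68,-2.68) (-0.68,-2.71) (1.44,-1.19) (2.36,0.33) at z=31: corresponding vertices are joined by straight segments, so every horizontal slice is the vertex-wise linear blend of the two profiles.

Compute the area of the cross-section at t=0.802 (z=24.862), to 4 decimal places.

Area at t=0.802: 34.7582

Cross-section at t=0.802: each vertex is (1-t)·p0[i] + t·p1[i].
  v1: (1-0.802)·(3.13,1.64) + 0.802·(2.63,3.21) = (2.7290,2.8991)
  v2: (1-0.802)·(-1.75,3.1) + 0.802·(-2.28,4.79) = (-2.1751,4.4554)
  v3: (1-0.802)·(-2.78,-1.55) + 0.802·(-4.11,-0.44) = (-3.8467,-0.6598)
  v4: (1-0.802)·(-1.47,-2.85) + 0.802·(-2.68,-2.68) = (-2.4404,-2.7137)
  v5: (1-0.802)·(-0.18,-3.45) + 0.802·(-0.68,-2.71) = (-0.5810,-2.8565)
  v6: (1-0.802)·(2.25,-3.29) + 0.802·(1.44,-1.19) = (1.6004,-1.6058)
  v7: (1-0.802)·(4.56,-2.04) + 0.802·(2.36,0.33) = (2.7956,-0.1393)
Shoelace sum Σ(x_i·y_{i+1} − x_{i+1}·y_i):
  i=1: 2.7290·4.4554 − -2.1751·2.8991 = +18.4645 (running +18.4645)
  i=2: -2.1751·-0.6598 − -3.8467·4.4554 = +18.5734 (running +37.0379)
  i=3: -3.8467·-2.7137 − -2.4404·-0.6598 = +8.8284 (running +45.8663)
  i=4: -2.4404·-2.8565 − -0.5810·-2.7137 = +5.3945 (running +51.2608)
  i=5: -0.5810·-1.6058 − 1.6004·-2.8565 = +5.5045 (running +56.7653)
  i=6: 1.6004·-0.1393 − 2.7956·-1.6058 = +4.2663 (running +61.0316)
  i=7: 2.7956·2.8991 − 2.7290·-0.1393 = +8.4849 (running +69.5165)
Area = |Σ|/2 = |69.5165|/2 = 34.7582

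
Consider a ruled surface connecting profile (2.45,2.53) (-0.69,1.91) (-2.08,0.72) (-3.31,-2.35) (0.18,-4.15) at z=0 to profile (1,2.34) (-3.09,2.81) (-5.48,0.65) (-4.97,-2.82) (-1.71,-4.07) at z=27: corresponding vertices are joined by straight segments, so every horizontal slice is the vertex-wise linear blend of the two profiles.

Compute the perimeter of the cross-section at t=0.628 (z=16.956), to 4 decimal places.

Perimeter at t=0.628: 20.4035

Cross-section at t=0.628: each vertex is (1-t)·p0[i] + t·p1[i].
  v1: (1-0.628)·(2.45,2.53) + 0.628·(1,2.34) = (1.5394,2.4107)
  v2: (1-0.628)·(-0.69,1.91) + 0.628·(-3.09,2.81) = (-2.1972,2.4752)
  v3: (1-0.628)·(-2.08,0.72) + 0.628·(-5.48,0.65) = (-4.2152,0.6760)
  v4: (1-0.628)·(-3.31,-2.35) + 0.628·(-4.97,-2.82) = (-4.3525,-2.6452)
  v5: (1-0.628)·(0.18,-4.15) + 0.628·(-1.71,-4.07) = (-1.0069,-4.0998)
Perimeter = Σ |v_{i+1} − v_i|:
  edge 1→2: √(-3.7366² + 0.0645²) = 3.7372 (running 3.7372)
  edge 2→3: √(-2.0180² + -1.7992²) = 2.7036 (running 6.4407)
  edge 3→4: √(-0.1373² + -3.3212²) = 3.3240 (running 9.7648)
  edge 4→5: √(3.3456² + -1.4546²) = 3.6481 (running 13.4129)
  edge 5→1: √(2.5463² + 6.5104²) = 6.9907 (running 20.4035)
Perimeter = 20.4035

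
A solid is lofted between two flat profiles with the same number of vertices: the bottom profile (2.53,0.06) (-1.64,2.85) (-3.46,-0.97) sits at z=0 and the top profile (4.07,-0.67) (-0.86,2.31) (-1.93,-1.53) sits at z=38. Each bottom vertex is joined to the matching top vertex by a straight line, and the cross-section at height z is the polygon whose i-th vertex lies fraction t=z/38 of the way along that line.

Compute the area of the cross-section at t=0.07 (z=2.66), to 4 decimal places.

Area at t=0.07: 10.5467

Cross-section at t=0.07: each vertex is (1-t)·p0[i] + t·p1[i].
  v1: (1-0.07)·(2.53,0.06) + 0.07·(4.07,-0.67) = (2.6378,0.0089)
  v2: (1-0.07)·(-1.64,2.85) + 0.07·(-0.86,2.31) = (-1.5854,2.8122)
  v3: (1-0.07)·(-3.46,-0.97) + 0.07·(-1.93,-1.53) = (-3.3529,-1.0092)
Shoelace sum Σ(x_i·y_{i+1} − x_{i+1}·y_i):
  i=1: 2.6378·2.8122 − -1.5854·0.0089 = +7.4321 (running +7.4321)
  i=2: -1.5854·-1.0092 − -3.3529·2.8122 = +11.0290 (running +18.4611)
  i=3: -3.3529·0.0089 − 2.6378·-1.0092 = +2.6322 (running +21.0934)
Area = |Σ|/2 = |21.0934|/2 = 10.5467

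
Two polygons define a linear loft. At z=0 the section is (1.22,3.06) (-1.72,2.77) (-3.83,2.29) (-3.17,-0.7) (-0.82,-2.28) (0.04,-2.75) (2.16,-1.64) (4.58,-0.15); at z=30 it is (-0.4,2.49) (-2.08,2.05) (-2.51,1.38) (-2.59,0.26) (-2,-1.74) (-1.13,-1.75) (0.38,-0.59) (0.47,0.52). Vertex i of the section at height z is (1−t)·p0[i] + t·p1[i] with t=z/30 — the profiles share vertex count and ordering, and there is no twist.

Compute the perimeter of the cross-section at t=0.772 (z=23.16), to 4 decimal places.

Cross-section at t=0.772: each vertex is (1-t)·p0[i] + t·p1[i].
  v1: (1-0.772)·(1.22,3.06) + 0.772·(-0.4,2.49) = (-0.0306,2.6200)
  v2: (1-0.772)·(-1.72,2.77) + 0.772·(-2.08,2.05) = (-1.9979,2.2142)
  v3: (1-0.772)·(-3.83,2.29) + 0.772·(-2.51,1.38) = (-2.8110,1.5875)
  v4: (1-0.772)·(-3.17,-0.7) + 0.772·(-2.59,0.26) = (-2.7222,0.0411)
  v5: (1-0.772)·(-0.82,-2.28) + 0.772·(-2,-1.74) = (-1.7310,-1.8631)
  v6: (1-0.772)·(0.04,-2.75) + 0.772·(-1.13,-1.75) = (-0.8632,-1.9780)
  v7: (1-0.772)·(2.16,-1.64) + 0.772·(0.38,-0.59) = (0.7858,-0.8294)
  v8: (1-0.772)·(4.58,-0.15) + 0.772·(0.47,0.52) = (1.4071,0.3672)
Perimeter = Σ |v_{i+1} − v_i|:
  edge 1→2: √(-1.9673² + -0.4058²) = 2.0087 (running 2.0087)
  edge 2→3: √(-0.8130² + -0.6267²) = 1.0265 (running 3.0352)
  edge 3→4: √(0.0887² + -1.5464²) = 1.5489 (running 4.5841)
  edge 4→5: √(0.9913² + -1.9042²) = 2.1468 (running 6.7309)
  edge 5→6: √(0.8677² + -0.1149²) = 0.8753 (running 7.6062)
  edge 6→7: √(1.6491² + 1.1486²) = 2.0097 (running 9.6159)
  edge 7→8: √(0.6212² + 1.1966²) = 1.3483 (running 10.9642)
  edge 8→1: √(-1.4377² + 2.2527²) = 2.6724 (running 13.6366)
Perimeter = 13.6366

Perimeter at t=0.772: 13.6366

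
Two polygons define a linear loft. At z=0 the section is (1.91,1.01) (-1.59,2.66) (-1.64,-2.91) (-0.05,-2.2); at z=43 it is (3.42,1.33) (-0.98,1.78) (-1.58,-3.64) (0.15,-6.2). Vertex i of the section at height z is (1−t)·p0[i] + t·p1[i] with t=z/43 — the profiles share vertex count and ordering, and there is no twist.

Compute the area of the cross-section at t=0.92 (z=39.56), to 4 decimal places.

Area at t=0.92: 21.7184

Cross-section at t=0.92: each vertex is (1-t)·p0[i] + t·p1[i].
  v1: (1-0.92)·(1.91,1.01) + 0.92·(3.42,1.33) = (3.2992,1.3044)
  v2: (1-0.92)·(-1.59,2.66) + 0.92·(-0.98,1.78) = (-1.0288,1.8504)
  v3: (1-0.92)·(-1.64,-2.91) + 0.92·(-1.58,-3.64) = (-1.5848,-3.5816)
  v4: (1-0.92)·(-0.05,-2.2) + 0.92·(0.15,-6.2) = (0.1340,-5.8800)
Shoelace sum Σ(x_i·y_{i+1} − x_{i+1}·y_i):
  i=1: 3.2992·1.8504 − -1.0288·1.3044 = +7.4468 (running +7.4468)
  i=2: -1.0288·-3.5816 − -1.5848·1.8504 = +6.6173 (running +14.0641)
  i=3: -1.5848·-5.8800 − 0.1340·-3.5816 = +9.7986 (running +23.8626)
  i=4: 0.1340·1.3044 − 3.2992·-5.8800 = +19.5741 (running +43.4367)
Area = |Σ|/2 = |43.4367|/2 = 21.7184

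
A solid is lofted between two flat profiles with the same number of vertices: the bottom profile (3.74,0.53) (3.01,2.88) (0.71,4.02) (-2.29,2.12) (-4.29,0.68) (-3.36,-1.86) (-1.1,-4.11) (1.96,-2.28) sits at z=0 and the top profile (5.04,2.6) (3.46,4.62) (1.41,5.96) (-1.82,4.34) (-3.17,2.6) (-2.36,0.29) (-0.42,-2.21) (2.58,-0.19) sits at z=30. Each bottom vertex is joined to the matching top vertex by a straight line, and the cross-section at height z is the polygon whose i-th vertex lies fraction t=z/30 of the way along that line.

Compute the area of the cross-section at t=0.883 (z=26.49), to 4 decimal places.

Cross-section at t=0.883: each vertex is (1-t)·p0[i] + t·p1[i].
  v1: (1-0.883)·(3.74,0.53) + 0.883·(5.04,2.6) = (4.8879,2.3578)
  v2: (1-0.883)·(3.01,2.88) + 0.883·(3.46,4.62) = (3.4074,4.4164)
  v3: (1-0.883)·(0.71,4.02) + 0.883·(1.41,5.96) = (1.3281,5.7330)
  v4: (1-0.883)·(-2.29,2.12) + 0.883·(-1.82,4.34) = (-1.8750,4.0803)
  v5: (1-0.883)·(-4.29,0.68) + 0.883·(-3.17,2.6) = (-3.3010,2.3754)
  v6: (1-0.883)·(-3.36,-1.86) + 0.883·(-2.36,0.29) = (-2.4770,0.0384)
  v7: (1-0.883)·(-1.1,-4.11) + 0.883·(-0.42,-2.21) = (-0.4996,-2.4323)
  v8: (1-0.883)·(1.96,-2.28) + 0.883·(2.58,-0.19) = (2.5075,-0.4345)
Shoelace sum Σ(x_i·y_{i+1} − x_{i+1}·y_i):
  i=1: 4.8879·4.4164 − 3.4074·2.3578 = +13.5531 (running +13.5531)
  i=2: 3.4074·5.7330 − 1.3281·4.4164 = +13.6690 (running +27.2221)
  i=3: 1.3281·4.0803 − -1.8750·5.7330 = +16.1683 (running +43.3904)
  i=4: -1.8750·2.3754 − -3.3010·4.0803 = +9.0153 (running +52.4058)
  i=5: -3.3010·0.0384 − -2.4770·2.3754 = +5.7568 (running +58.1626)
  i=6: -2.4770·-2.4323 − -0.4996·0.0384 = +6.0440 (running +64.2066)
  i=7: -0.4996·-0.4345 − 2.5075·-2.4323 = +6.3160 (running +70.5226)
  i=8: 2.5075·2.3578 − 4.8879·-0.4345 = +8.0361 (running +78.5586)
Area = |Σ|/2 = |78.5586|/2 = 39.2793

Area at t=0.883: 39.2793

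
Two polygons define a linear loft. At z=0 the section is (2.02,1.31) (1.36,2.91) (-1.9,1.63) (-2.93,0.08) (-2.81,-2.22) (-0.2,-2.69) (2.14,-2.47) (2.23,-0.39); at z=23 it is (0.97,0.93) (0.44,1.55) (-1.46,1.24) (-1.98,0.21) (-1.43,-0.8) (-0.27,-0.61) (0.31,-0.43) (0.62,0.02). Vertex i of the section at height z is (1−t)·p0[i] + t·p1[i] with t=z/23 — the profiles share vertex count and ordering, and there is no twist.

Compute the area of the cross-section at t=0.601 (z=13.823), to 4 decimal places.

Area at t=0.601: 10.2296

Cross-section at t=0.601: each vertex is (1-t)·p0[i] + t·p1[i].
  v1: (1-0.601)·(2.02,1.31) + 0.601·(0.97,0.93) = (1.3889,1.0816)
  v2: (1-0.601)·(1.36,2.91) + 0.601·(0.44,1.55) = (0.8071,2.0926)
  v3: (1-0.601)·(-1.9,1.63) + 0.601·(-1.46,1.24) = (-1.6356,1.3956)
  v4: (1-0.601)·(-2.93,0.08) + 0.601·(-1.98,0.21) = (-2.3590,0.1581)
  v5: (1-0.601)·(-2.81,-2.22) + 0.601·(-1.43,-0.8) = (-1.9806,-1.3666)
  v6: (1-0.601)·(-0.2,-2.69) + 0.601·(-0.27,-0.61) = (-0.2421,-1.4399)
  v7: (1-0.601)·(2.14,-2.47) + 0.601·(0.31,-0.43) = (1.0402,-1.2440)
  v8: (1-0.601)·(2.23,-0.39) + 0.601·(0.62,0.02) = (1.2624,-0.1436)
Shoelace sum Σ(x_i·y_{i+1} − x_{i+1}·y_i):
  i=1: 1.3889·2.0926 − 0.8071·1.0816 = +2.0336 (running +2.0336)
  i=2: 0.8071·1.3956 − -1.6356·2.0926 = +4.5490 (running +6.5826)
  i=3: -1.6356·0.1581 − -2.3590·1.3956 = +3.0337 (running +9.6163)
  i=4: -2.3590·-1.3666 − -1.9806·0.1581 = +3.5370 (running +13.1533)
  i=5: -1.9806·-1.4399 − -0.2421·-1.3666 = +2.5211 (running +15.6745)
  i=6: -0.2421·-1.2440 − 1.0402·-1.4399 = +1.7989 (running +17.4733)
  i=7: 1.0402·-0.1436 − 1.2624·-1.2440 = +1.4210 (running +18.8944)
  i=8: 1.2624·1.0816 − 1.3889·-0.1436 = +1.5649 (running +20.4592)
Area = |Σ|/2 = |20.4592|/2 = 10.2296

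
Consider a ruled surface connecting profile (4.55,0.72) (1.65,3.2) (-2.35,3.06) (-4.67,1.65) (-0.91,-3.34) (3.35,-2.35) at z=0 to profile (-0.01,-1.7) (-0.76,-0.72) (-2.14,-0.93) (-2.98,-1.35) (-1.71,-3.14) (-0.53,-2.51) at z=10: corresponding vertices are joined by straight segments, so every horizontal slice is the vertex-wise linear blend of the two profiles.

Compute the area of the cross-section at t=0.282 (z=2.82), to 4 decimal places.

Area at t=0.282: 26.2300

Cross-section at t=0.282: each vertex is (1-t)·p0[i] + t·p1[i].
  v1: (1-0.282)·(4.55,0.72) + 0.282·(-0.01,-1.7) = (3.2641,0.0376)
  v2: (1-0.282)·(1.65,3.2) + 0.282·(-0.76,-0.72) = (0.9704,2.0946)
  v3: (1-0.282)·(-2.35,3.06) + 0.282·(-2.14,-0.93) = (-2.2908,1.9348)
  v4: (1-0.282)·(-4.67,1.65) + 0.282·(-2.98,-1.35) = (-4.1934,0.8040)
  v5: (1-0.282)·(-0.91,-3.34) + 0.282·(-1.71,-3.14) = (-1.1356,-3.2836)
  v6: (1-0.282)·(3.35,-2.35) + 0.282·(-0.53,-2.51) = (2.2558,-2.3951)
Shoelace sum Σ(x_i·y_{i+1} − x_{i+1}·y_i):
  i=1: 3.2641·2.0946 − 0.9704·0.0376 = +6.8004 (running +6.8004)
  i=2: 0.9704·1.9348 − -2.2908·2.0946 = +6.6757 (running +13.4761)
  i=3: -2.2908·0.8040 − -4.1934·1.9348 = +6.2717 (running +19.7478)
  i=4: -4.1934·-3.2836 − -1.1356·0.8040 = +14.6825 (running +34.4303)
  i=5: -1.1356·-2.3951 − 2.2558·-3.2836 = +10.1272 (running +44.5575)
  i=6: 2.2558·0.0376 − 3.2641·-2.3951 = +7.9026 (running +52.4601)
Area = |Σ|/2 = |52.4601|/2 = 26.2300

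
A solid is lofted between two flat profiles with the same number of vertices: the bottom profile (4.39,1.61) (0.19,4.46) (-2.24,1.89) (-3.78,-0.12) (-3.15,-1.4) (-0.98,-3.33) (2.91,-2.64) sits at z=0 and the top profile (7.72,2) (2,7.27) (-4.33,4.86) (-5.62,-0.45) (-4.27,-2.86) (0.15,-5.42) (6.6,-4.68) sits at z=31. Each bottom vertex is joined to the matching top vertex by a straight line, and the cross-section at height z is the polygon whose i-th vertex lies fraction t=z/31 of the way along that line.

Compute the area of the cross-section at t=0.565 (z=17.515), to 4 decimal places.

Cross-section at t=0.565: each vertex is (1-t)·p0[i] + t·p1[i].
  v1: (1-0.565)·(4.39,1.61) + 0.565·(7.72,2) = (6.2714,1.8304)
  v2: (1-0.565)·(0.19,4.46) + 0.565·(2,7.27) = (1.2127,6.0476)
  v3: (1-0.565)·(-2.24,1.89) + 0.565·(-4.33,4.86) = (-3.4209,3.5680)
  v4: (1-0.565)·(-3.78,-0.12) + 0.565·(-5.62,-0.45) = (-4.8196,-0.3065)
  v5: (1-0.565)·(-3.15,-1.4) + 0.565·(-4.27,-2.86) = (-3.7828,-2.2249)
  v6: (1-0.565)·(-0.98,-3.33) + 0.565·(0.15,-5.42) = (-0.3416,-4.5108)
  v7: (1-0.565)·(2.91,-2.64) + 0.565·(6.6,-4.68) = (4.9948,-3.7926)
Shoelace sum Σ(x_i·y_{i+1} − x_{i+1}·y_i):
  i=1: 6.2714·6.0476 − 1.2127·1.8304 = +35.7080 (running +35.7080)
  i=2: 1.2127·3.5680 − -3.4209·6.0476 = +25.0149 (running +60.7229)
  i=3: -3.4209·-0.3065 − -4.8196·3.5680 = +18.2449 (running +78.9678)
  i=4: -4.8196·-2.2249 − -3.7828·-0.3065 = +9.5639 (running +88.5316)
  i=5: -3.7828·-4.5108 − -0.3416·-2.2249 = +16.3037 (running +104.8354)
  i=6: -0.3416·-3.7926 − 4.9948·-4.5108 = +23.8264 (running +128.6618)
  i=7: 4.9948·1.8304 − 6.2714·-3.7926 = +32.9274 (running +161.5892)
Area = |Σ|/2 = |161.5892|/2 = 80.7946

Area at t=0.565: 80.7946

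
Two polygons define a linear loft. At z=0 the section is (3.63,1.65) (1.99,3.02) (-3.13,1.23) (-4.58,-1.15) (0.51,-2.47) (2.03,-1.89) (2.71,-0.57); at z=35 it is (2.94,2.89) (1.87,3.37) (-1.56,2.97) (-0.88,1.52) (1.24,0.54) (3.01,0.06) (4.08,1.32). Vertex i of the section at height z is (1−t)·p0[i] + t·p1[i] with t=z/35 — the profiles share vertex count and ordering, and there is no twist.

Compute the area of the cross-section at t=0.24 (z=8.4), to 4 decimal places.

Cross-section at t=0.24: each vertex is (1-t)·p0[i] + t·p1[i].
  v1: (1-0.24)·(3.63,1.65) + 0.24·(2.94,2.89) = (3.4644,1.9476)
  v2: (1-0.24)·(1.99,3.02) + 0.24·(1.87,3.37) = (1.9612,3.1040)
  v3: (1-0.24)·(-3.13,1.23) + 0.24·(-1.56,2.97) = (-2.7532,1.6476)
  v4: (1-0.24)·(-4.58,-1.15) + 0.24·(-0.88,1.52) = (-3.6920,-0.5092)
  v5: (1-0.24)·(0.51,-2.47) + 0.24·(1.24,0.54) = (0.6852,-1.7476)
  v6: (1-0.24)·(2.03,-1.89) + 0.24·(3.01,0.06) = (2.2652,-1.4220)
  v7: (1-0.24)·(2.71,-0.57) + 0.24·(4.08,1.32) = (3.0388,-0.1164)
Shoelace sum Σ(x_i·y_{i+1} − x_{i+1}·y_i):
  i=1: 3.4644·3.1040 − 1.9612·1.9476 = +6.9339 (running +6.9339)
  i=2: 1.9612·1.6476 − -2.7532·3.1040 = +11.7772 (running +18.7111)
  i=3: -2.7532·-0.5092 − -3.6920·1.6476 = +7.4849 (running +26.1959)
  i=4: -3.6920·-1.7476 − 0.6852·-0.5092 = +6.8010 (running +32.9970)
  i=5: 0.6852·-1.4220 − 2.2652·-1.7476 = +2.9843 (running +35.9813)
  i=6: 2.2652·-0.1164 − 3.0388·-1.4220 = +4.0575 (running +40.0388)
  i=7: 3.0388·1.9476 − 3.4644·-0.1164 = +6.3216 (running +46.3604)
Area = |Σ|/2 = |46.3604|/2 = 23.1802

Area at t=0.24: 23.1802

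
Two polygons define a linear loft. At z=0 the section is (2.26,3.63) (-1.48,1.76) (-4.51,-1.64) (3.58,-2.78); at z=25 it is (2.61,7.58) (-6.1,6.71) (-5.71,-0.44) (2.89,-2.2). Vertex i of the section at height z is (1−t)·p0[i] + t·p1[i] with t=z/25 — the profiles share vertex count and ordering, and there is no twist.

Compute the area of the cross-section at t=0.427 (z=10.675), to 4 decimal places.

Area at t=0.427: 45.5152

Cross-section at t=0.427: each vertex is (1-t)·p0[i] + t·p1[i].
  v1: (1-0.427)·(2.26,3.63) + 0.427·(2.61,7.58) = (2.4094,5.3166)
  v2: (1-0.427)·(-1.48,1.76) + 0.427·(-6.1,6.71) = (-3.4527,3.8736)
  v3: (1-0.427)·(-4.51,-1.64) + 0.427·(-5.71,-0.44) = (-5.0224,-1.1276)
  v4: (1-0.427)·(3.58,-2.78) + 0.427·(2.89,-2.2) = (3.2854,-2.5323)
Shoelace sum Σ(x_i·y_{i+1} − x_{i+1}·y_i):
  i=1: 2.4094·3.8736 − -3.4527·5.3166 = +27.6904 (running +27.6904)
  i=2: -3.4527·-1.1276 − -5.0224·3.8736 = +23.3483 (running +51.0387)
  i=3: -5.0224·-2.5323 − 3.2854·-1.1276 = +16.4230 (running +67.4617)
  i=4: 3.2854·5.3166 − 2.4094·-2.5323 = +23.5687 (running +91.0304)
Area = |Σ|/2 = |91.0304|/2 = 45.5152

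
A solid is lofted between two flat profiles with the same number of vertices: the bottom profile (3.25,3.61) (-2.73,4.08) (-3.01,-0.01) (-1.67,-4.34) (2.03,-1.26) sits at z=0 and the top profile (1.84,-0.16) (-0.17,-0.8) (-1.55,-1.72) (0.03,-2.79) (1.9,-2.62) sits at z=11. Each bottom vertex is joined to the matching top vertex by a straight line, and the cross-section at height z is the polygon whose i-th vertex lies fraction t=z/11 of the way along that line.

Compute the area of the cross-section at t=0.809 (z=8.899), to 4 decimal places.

Area at t=0.809: 9.8665

Cross-section at t=0.809: each vertex is (1-t)·p0[i] + t·p1[i].
  v1: (1-0.809)·(3.25,3.61) + 0.809·(1.84,-0.16) = (2.1093,0.5601)
  v2: (1-0.809)·(-2.73,4.08) + 0.809·(-0.17,-0.8) = (-0.6590,0.1321)
  v3: (1-0.809)·(-3.01,-0.01) + 0.809·(-1.55,-1.72) = (-1.8289,-1.3934)
  v4: (1-0.809)·(-1.67,-4.34) + 0.809·(0.03,-2.79) = (-0.2947,-3.0861)
  v5: (1-0.809)·(2.03,-1.26) + 0.809·(1.9,-2.62) = (1.9248,-2.3602)
Shoelace sum Σ(x_i·y_{i+1} − x_{i+1}·y_i):
  i=1: 2.1093·0.1321 − -0.6590·0.5601 = +0.6477 (running +0.6477)
  i=2: -0.6590·-1.3934 − -1.8289·0.1321 = +1.1597 (running +1.8074)
  i=3: -1.8289·-3.0861 − -0.2947·-1.3934 = +5.2333 (running +7.0407)
  i=4: -0.2947·-2.3602 − 1.9248·-3.0861 = +6.6357 (running +13.6764)
  i=5: 1.9248·0.5601 − 2.1093·-2.3602 = +6.0565 (running +19.7329)
Area = |Σ|/2 = |19.7329|/2 = 9.8665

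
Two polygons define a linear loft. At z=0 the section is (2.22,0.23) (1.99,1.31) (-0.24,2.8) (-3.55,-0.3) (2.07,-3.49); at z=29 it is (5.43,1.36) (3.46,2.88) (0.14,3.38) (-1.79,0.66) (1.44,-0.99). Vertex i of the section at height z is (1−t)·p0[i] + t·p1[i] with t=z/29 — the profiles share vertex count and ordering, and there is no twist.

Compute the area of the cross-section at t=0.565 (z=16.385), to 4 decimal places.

Cross-section at t=0.565: each vertex is (1-t)·p0[i] + t·p1[i].
  v1: (1-0.565)·(2.22,0.23) + 0.565·(5.43,1.36) = (4.0336,0.8684)
  v2: (1-0.565)·(1.99,1.31) + 0.565·(3.46,2.88) = (2.8205,2.1970)
  v3: (1-0.565)·(-0.24,2.8) + 0.565·(0.14,3.38) = (-0.0253,3.1277)
  v4: (1-0.565)·(-3.55,-0.3) + 0.565·(-1.79,0.66) = (-2.5556,0.2424)
  v5: (1-0.565)·(2.07,-3.49) + 0.565·(1.44,-0.99) = (1.7140,-2.0775)
Shoelace sum Σ(x_i·y_{i+1} − x_{i+1}·y_i):
  i=1: 4.0336·2.1970 − 2.8205·0.8684 = +6.4126 (running +6.4126)
  i=2: 2.8205·3.1277 − -0.0253·2.1970 = +8.8774 (running +15.2900)
  i=3: -0.0253·0.2424 − -2.5556·3.1277 = +7.9870 (running +23.2771)
  i=4: -2.5556·-2.0775 − 1.7140·0.2424 = +4.8938 (running +28.1708)
  i=5: 1.7140·0.8684 − 4.0336·-2.0775 = +9.8685 (running +38.0393)
Area = |Σ|/2 = |38.0393|/2 = 19.0197

Area at t=0.565: 19.0197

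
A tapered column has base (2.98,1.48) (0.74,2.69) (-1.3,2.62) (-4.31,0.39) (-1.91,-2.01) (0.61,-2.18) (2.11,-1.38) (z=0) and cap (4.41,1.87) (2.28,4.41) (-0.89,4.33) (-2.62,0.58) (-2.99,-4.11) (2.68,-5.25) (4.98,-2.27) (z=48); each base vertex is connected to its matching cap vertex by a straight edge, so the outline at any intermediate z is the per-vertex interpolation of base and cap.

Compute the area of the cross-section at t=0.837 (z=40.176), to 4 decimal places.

Area at t=0.837: 52.5428

Cross-section at t=0.837: each vertex is (1-t)·p0[i] + t·p1[i].
  v1: (1-0.837)·(2.98,1.48) + 0.837·(4.41,1.87) = (4.1769,1.8064)
  v2: (1-0.837)·(0.74,2.69) + 0.837·(2.28,4.41) = (2.0290,4.1296)
  v3: (1-0.837)·(-1.3,2.62) + 0.837·(-0.89,4.33) = (-0.9568,4.0513)
  v4: (1-0.837)·(-4.31,0.39) + 0.837·(-2.62,0.58) = (-2.8955,0.5490)
  v5: (1-0.837)·(-1.91,-2.01) + 0.837·(-2.99,-4.11) = (-2.8140,-3.7677)
  v6: (1-0.837)·(0.61,-2.18) + 0.837·(2.68,-5.25) = (2.3426,-4.7496)
  v7: (1-0.837)·(2.11,-1.38) + 0.837·(4.98,-2.27) = (4.5122,-2.1249)
Shoelace sum Σ(x_i·y_{i+1} − x_{i+1}·y_i):
  i=1: 4.1769·4.1296 − 2.0290·1.8064 = +13.5839 (running +13.5839)
  i=2: 2.0290·4.0513 − -0.9568·4.1296 = +12.1713 (running +25.7552)
  i=3: -0.9568·0.5490 − -2.8955·4.0513 = +11.2050 (running +36.9602)
  i=4: -2.8955·-3.7677 − -2.8140·0.5490 = +12.4542 (running +49.4144)
  i=5: -2.8140·-4.7496 − 2.3426·-3.7677 = +22.1913 (running +71.6058)
  i=6: 2.3426·-2.1249 − 4.5122·-4.7496 = +16.4532 (running +88.0590)
  i=7: 4.5122·1.8064 − 4.1769·-2.1249 = +17.0266 (running +105.0856)
Area = |Σ|/2 = |105.0856|/2 = 52.5428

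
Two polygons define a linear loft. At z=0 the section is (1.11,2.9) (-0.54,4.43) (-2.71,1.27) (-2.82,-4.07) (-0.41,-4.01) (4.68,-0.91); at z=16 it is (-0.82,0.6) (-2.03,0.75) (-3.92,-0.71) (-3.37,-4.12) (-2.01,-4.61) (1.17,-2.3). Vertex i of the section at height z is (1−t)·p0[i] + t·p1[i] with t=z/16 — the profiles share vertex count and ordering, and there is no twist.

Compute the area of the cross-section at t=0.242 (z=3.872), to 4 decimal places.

Area at t=0.242: 32.3001

Cross-section at t=0.242: each vertex is (1-t)·p0[i] + t·p1[i].
  v1: (1-0.242)·(1.11,2.9) + 0.242·(-0.82,0.6) = (0.6429,2.3434)
  v2: (1-0.242)·(-0.54,4.43) + 0.242·(-2.03,0.75) = (-0.9006,3.5394)
  v3: (1-0.242)·(-2.71,1.27) + 0.242·(-3.92,-0.71) = (-3.0028,0.7908)
  v4: (1-0.242)·(-2.82,-4.07) + 0.242·(-3.37,-4.12) = (-2.9531,-4.0821)
  v5: (1-0.242)·(-0.41,-4.01) + 0.242·(-2.01,-4.61) = (-0.7972,-4.1552)
  v6: (1-0.242)·(4.68,-0.91) + 0.242·(1.17,-2.3) = (3.8306,-1.2464)
Shoelace sum Σ(x_i·y_{i+1} − x_{i+1}·y_i):
  i=1: 0.6429·3.5394 − -0.9006·2.3434 = +4.3861 (running +4.3861)
  i=2: -0.9006·0.7908 − -3.0028·3.5394 = +9.9161 (running +14.3022)
  i=3: -3.0028·-4.0821 − -2.9531·0.7908 = +14.5932 (running +28.8954)
  i=4: -2.9531·-4.1552 − -0.7972·-4.0821 = +9.0165 (running +37.9119)
  i=5: -0.7972·-1.2464 − 3.8306·-4.1552 = +16.9104 (running +54.8223)
  i=6: 3.8306·2.3434 − 0.6429·-1.2464 = +9.7779 (running +64.6002)
Area = |Σ|/2 = |64.6002|/2 = 32.3001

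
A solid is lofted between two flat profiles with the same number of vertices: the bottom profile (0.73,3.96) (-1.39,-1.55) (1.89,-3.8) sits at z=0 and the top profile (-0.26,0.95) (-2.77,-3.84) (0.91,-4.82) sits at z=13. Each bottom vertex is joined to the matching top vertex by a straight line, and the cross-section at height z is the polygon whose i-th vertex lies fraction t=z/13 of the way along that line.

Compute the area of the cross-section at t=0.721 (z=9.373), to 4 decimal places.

Cross-section at t=0.721: each vertex is (1-t)·p0[i] + t·p1[i].
  v1: (1-0.721)·(0.73,3.96) + 0.721·(-0.26,0.95) = (0.0162,1.7898)
  v2: (1-0.721)·(-1.39,-1.55) + 0.721·(-2.77,-3.84) = (-2.3850,-3.2011)
  v3: (1-0.721)·(1.89,-3.8) + 0.721·(0.91,-4.82) = (1.1834,-4.5354)
Shoelace sum Σ(x_i·y_{i+1} − x_{i+1}·y_i):
  i=1: 0.0162·-3.2011 − -2.3850·1.7898 = +4.2167 (running +4.2167)
  i=2: -2.3850·-4.5354 − 1.1834·-3.2011 = +14.6051 (running +18.8218)
  i=3: 1.1834·1.7898 − 0.0162·-4.5354 = +2.1916 (running +21.0134)
Area = |Σ|/2 = |21.0134|/2 = 10.5067

Area at t=0.721: 10.5067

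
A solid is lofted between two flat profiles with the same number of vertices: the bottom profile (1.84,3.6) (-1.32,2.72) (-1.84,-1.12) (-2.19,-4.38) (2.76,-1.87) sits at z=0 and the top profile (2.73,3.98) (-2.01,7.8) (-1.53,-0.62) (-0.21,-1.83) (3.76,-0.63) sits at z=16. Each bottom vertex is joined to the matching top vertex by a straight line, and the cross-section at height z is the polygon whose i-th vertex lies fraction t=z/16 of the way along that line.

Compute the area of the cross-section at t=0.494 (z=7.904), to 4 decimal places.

Area at t=0.494: 29.7792

Cross-section at t=0.494: each vertex is (1-t)·p0[i] + t·p1[i].
  v1: (1-0.494)·(1.84,3.6) + 0.494·(2.73,3.98) = (2.2797,3.7877)
  v2: (1-0.494)·(-1.32,2.72) + 0.494·(-2.01,7.8) = (-1.6609,5.2295)
  v3: (1-0.494)·(-1.84,-1.12) + 0.494·(-1.53,-0.62) = (-1.6869,-0.8730)
  v4: (1-0.494)·(-2.19,-4.38) + 0.494·(-0.21,-1.83) = (-1.2119,-3.1203)
  v5: (1-0.494)·(2.76,-1.87) + 0.494·(3.76,-0.63) = (3.2540,-1.2574)
Shoelace sum Σ(x_i·y_{i+1} − x_{i+1}·y_i):
  i=1: 2.2797·5.2295 − -1.6609·3.7877 = +18.2124 (running +18.2124)
  i=2: -1.6609·-0.8730 − -1.6869·5.2295 = +10.2714 (running +28.4838)
  i=3: -1.6869·-3.1203 − -1.2119·-0.8730 = +4.2055 (running +32.6893)
  i=4: -1.2119·-1.2574 − 3.2540·-3.1203 = +11.6773 (running +44.3667)
  i=5: 3.2540·3.7877 − 2.2797·-1.2574 = +15.1918 (running +59.5584)
Area = |Σ|/2 = |59.5584|/2 = 29.7792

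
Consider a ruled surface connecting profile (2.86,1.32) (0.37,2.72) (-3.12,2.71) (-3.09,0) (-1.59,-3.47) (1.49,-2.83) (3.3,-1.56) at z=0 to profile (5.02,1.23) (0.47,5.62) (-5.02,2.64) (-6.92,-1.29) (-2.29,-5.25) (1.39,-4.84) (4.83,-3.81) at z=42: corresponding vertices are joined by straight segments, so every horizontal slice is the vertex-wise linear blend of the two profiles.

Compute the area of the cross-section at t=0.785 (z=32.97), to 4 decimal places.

Area at t=0.785: 73.5099

Cross-section at t=0.785: each vertex is (1-t)·p0[i] + t·p1[i].
  v1: (1-0.785)·(2.86,1.32) + 0.785·(5.02,1.23) = (4.5556,1.2493)
  v2: (1-0.785)·(0.37,2.72) + 0.785·(0.47,5.62) = (0.4485,4.9965)
  v3: (1-0.785)·(-3.12,2.71) + 0.785·(-5.02,2.64) = (-4.6115,2.6551)
  v4: (1-0.785)·(-3.09,0) + 0.785·(-6.92,-1.29) = (-6.0965,-1.0127)
  v5: (1-0.785)·(-1.59,-3.47) + 0.785·(-2.29,-5.25) = (-2.1395,-4.8673)
  v6: (1-0.785)·(1.49,-2.83) + 0.785·(1.39,-4.84) = (1.4115,-4.4078)
  v7: (1-0.785)·(3.3,-1.56) + 0.785·(4.83,-3.81) = (4.5011,-3.3262)
Shoelace sum Σ(x_i·y_{i+1} − x_{i+1}·y_i):
  i=1: 4.5556·4.9965 − 0.4485·1.2493 = +22.2017 (running +22.2017)
  i=2: 0.4485·2.6551 − -4.6115·4.9965 = +24.2321 (running +46.4339)
  i=3: -4.6115·-1.0127 − -6.0965·2.6551 = +20.8565 (running +67.2904)
  i=4: -6.0965·-4.8673 − -2.1395·-1.0127 = +27.5072 (running +94.7975)
  i=5: -2.1395·-4.4078 − 1.4115·-4.8673 = +16.3008 (running +111.0983)
  i=6: 1.4115·-3.3262 − 4.5011·-4.4078 = +15.1450 (running +126.2433)
  i=7: 4.5011·1.2493 − 4.5556·-3.3262 = +20.7765 (running +147.0197)
Area = |Σ|/2 = |147.0197|/2 = 73.5099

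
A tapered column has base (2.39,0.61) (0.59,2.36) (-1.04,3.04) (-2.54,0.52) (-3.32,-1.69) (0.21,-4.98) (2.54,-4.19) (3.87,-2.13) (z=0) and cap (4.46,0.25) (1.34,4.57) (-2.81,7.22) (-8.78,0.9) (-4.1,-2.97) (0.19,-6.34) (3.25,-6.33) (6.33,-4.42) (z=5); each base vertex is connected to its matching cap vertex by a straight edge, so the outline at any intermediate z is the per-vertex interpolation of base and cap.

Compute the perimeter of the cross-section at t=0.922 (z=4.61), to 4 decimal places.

Perimeter at t=0.922: 40.4893

Cross-section at t=0.922: each vertex is (1-t)·p0[i] + t·p1[i].
  v1: (1-0.922)·(2.39,0.61) + 0.922·(4.46,0.25) = (4.2985,0.2781)
  v2: (1-0.922)·(0.59,2.36) + 0.922·(1.34,4.57) = (1.2815,4.3976)
  v3: (1-0.922)·(-1.04,3.04) + 0.922·(-2.81,7.22) = (-2.6719,6.8940)
  v4: (1-0.922)·(-2.54,0.52) + 0.922·(-8.78,0.9) = (-8.2933,0.8704)
  v5: (1-0.922)·(-3.32,-1.69) + 0.922·(-4.1,-2.97) = (-4.0392,-2.8702)
  v6: (1-0.922)·(0.21,-4.98) + 0.922·(0.19,-6.34) = (0.1916,-6.2339)
  v7: (1-0.922)·(2.54,-4.19) + 0.922·(3.25,-6.33) = (3.1946,-6.1631)
  v8: (1-0.922)·(3.87,-2.13) + 0.922·(6.33,-4.42) = (6.1381,-4.2414)
Perimeter = Σ |v_{i+1} − v_i|:
  edge 1→2: √(-3.0170² + 4.1195²) = 5.1062 (running 5.1062)
  edge 2→3: √(-3.9534² + 2.4963²) = 4.6756 (running 9.7818)
  edge 3→4: √(-5.6213² + -6.0236²) = 8.2391 (running 18.0209)
  edge 4→5: √(4.2541² + -3.7405²) = 5.6647 (running 23.6856)
  edge 5→6: √(4.2307² + -3.3638²) = 5.4050 (running 29.0906)
  edge 6→7: √(3.0031² + 0.0708²) = 3.0039 (running 32.0945)
  edge 7→8: √(2.9435² + 1.9217²) = 3.5153 (running 35.6098)
  edge 8→1: √(-1.8396² + 4.5195²) = 4.8795 (running 40.4893)
Perimeter = 40.4893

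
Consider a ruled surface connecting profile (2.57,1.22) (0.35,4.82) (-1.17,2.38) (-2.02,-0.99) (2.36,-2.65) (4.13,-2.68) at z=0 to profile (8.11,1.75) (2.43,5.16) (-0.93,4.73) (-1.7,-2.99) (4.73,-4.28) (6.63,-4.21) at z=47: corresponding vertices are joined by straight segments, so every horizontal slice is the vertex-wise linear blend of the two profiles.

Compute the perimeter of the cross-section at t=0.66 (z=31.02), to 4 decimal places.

Cross-section at t=0.66: each vertex is (1-t)·p0[i] + t·p1[i].
  v1: (1-0.66)·(2.57,1.22) + 0.66·(8.11,1.75) = (6.2264,1.5698)
  v2: (1-0.66)·(0.35,4.82) + 0.66·(2.43,5.16) = (1.7228,5.0444)
  v3: (1-0.66)·(-1.17,2.38) + 0.66·(-0.93,4.73) = (-1.0116,3.9310)
  v4: (1-0.66)·(-2.02,-0.99) + 0.66·(-1.7,-2.99) = (-1.8088,-2.3100)
  v5: (1-0.66)·(2.36,-2.65) + 0.66·(4.73,-4.28) = (3.9242,-3.7258)
  v6: (1-0.66)·(4.13,-2.68) + 0.66·(6.63,-4.21) = (5.7800,-3.6898)
Perimeter = Σ |v_{i+1} − v_i|:
  edge 1→2: √(-4.5036² + 3.4746²) = 5.6882 (running 5.6882)
  edge 2→3: √(-2.7344² + -1.1134²) = 2.9524 (running 8.6406)
  edge 3→4: √(-0.7972² + -6.2410²) = 6.2917 (running 14.9323)
  edge 4→5: √(5.7330² + -1.4158²) = 5.9052 (running 20.8375)
  edge 5→6: √(1.8558² + 0.0360²) = 1.8561 (running 22.6936)
  edge 6→1: √(0.4464² + 5.2596²) = 5.2785 (running 27.9722)
Perimeter = 27.9722

Perimeter at t=0.66: 27.9722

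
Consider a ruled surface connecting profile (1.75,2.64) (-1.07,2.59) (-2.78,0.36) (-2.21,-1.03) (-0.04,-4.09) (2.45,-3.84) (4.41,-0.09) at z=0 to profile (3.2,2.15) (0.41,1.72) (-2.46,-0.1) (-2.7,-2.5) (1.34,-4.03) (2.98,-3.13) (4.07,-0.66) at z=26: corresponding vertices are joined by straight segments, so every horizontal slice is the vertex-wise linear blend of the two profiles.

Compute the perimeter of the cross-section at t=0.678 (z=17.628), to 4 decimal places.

Cross-section at t=0.678: each vertex is (1-t)·p0[i] + t·p1[i].
  v1: (1-0.678)·(1.75,2.64) + 0.678·(3.2,2.15) = (2.7331,2.3078)
  v2: (1-0.678)·(-1.07,2.59) + 0.678·(0.41,1.72) = (-0.0666,2.0001)
  v3: (1-0.678)·(-2.78,0.36) + 0.678·(-2.46,-0.1) = (-2.5630,0.0481)
  v4: (1-0.678)·(-2.21,-1.03) + 0.678·(-2.7,-2.5) = (-2.5422,-2.0267)
  v5: (1-0.678)·(-0.04,-4.09) + 0.678·(1.34,-4.03) = (0.8956,-4.0493)
  v6: (1-0.678)·(2.45,-3.84) + 0.678·(2.98,-3.13) = (2.8093,-3.3586)
  v7: (1-0.678)·(4.41,-0.09) + 0.678·(4.07,-0.66) = (4.1795,-0.4765)
Perimeter = Σ |v_{i+1} − v_i|:
  edge 1→2: √(-2.7997² + -0.3076²) = 2.8165 (running 2.8165)
  edge 2→3: √(-2.4965² + -1.9520²) = 3.1690 (running 5.9855)
  edge 3→4: √(0.0208² + -2.0748²) = 2.0749 (running 8.0604)
  edge 4→5: √(3.4379² + -2.0227²) = 3.9887 (running 12.0492)
  edge 5→6: √(1.9137² + 0.6907²) = 2.0345 (running 14.0837)
  edge 6→7: √(1.3701² + 2.8822²) = 3.1913 (running 17.2750)
  edge 7→1: √(-1.4464² + 2.7842²) = 3.1375 (running 20.4125)
Perimeter = 20.4125

Perimeter at t=0.678: 20.4125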